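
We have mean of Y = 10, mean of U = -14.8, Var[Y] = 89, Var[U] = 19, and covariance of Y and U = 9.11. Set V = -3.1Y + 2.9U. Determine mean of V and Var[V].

mean of V = (-3.1)·mean of Y + 2.9·mean of U = (-3.1)·10 + 2.9·(-14.8) = -73.92.
Var[V] = a²·Var[Y] + b²·Var[U] + 2ab·covariance of Y and U with a = -3.1, b = 2.9.
= (-3.1)²·89 + 2.9²·19 + 2·(-3.1)·2.9·9.11
= 855.29 + 159.79 + (-163.7978) = 851.2822.

mean of V = -73.92, Var[V] = 851.2822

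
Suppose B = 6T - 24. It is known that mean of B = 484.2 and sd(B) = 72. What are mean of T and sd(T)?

mean of T = 84.7, sd(T) = 12

From B = 6T - 24: mean of B = a·mean of T + b, so mean of T = (mean of B − b)/a = (484.2 − (-24))/6 = 84.7.
sd(B) = |a|·sd(T), so sd(T) = 72/|6| = 12.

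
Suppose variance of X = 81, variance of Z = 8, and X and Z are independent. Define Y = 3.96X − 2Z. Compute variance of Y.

variance of Y = 1302.2096

variance of Y = a²·variance of X + b²·variance of Z + 2ab·covariance of X and Z with a = 3.96, b = -2.
Independence gives covariance of X and Z = 0.
= 3.96²·81 + (-2)²·8 + 2·3.96·(-2)·0
= 1270.2096 + 32 + 0 = 1302.2096.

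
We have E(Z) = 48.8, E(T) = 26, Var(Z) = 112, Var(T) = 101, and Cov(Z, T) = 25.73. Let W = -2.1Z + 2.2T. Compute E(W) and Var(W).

E(W) = -45.28, Var(W) = 745.0148

E(W) = (-2.1)·E(Z) + 2.2·E(T) = (-2.1)·48.8 + 2.2·26 = -45.28.
Var(W) = a²·Var(Z) + b²·Var(T) + 2ab·Cov(Z, T) with a = -2.1, b = 2.2.
= (-2.1)²·112 + 2.2²·101 + 2·(-2.1)·2.2·25.73
= 493.92 + 488.84 + (-237.7452) = 745.0148.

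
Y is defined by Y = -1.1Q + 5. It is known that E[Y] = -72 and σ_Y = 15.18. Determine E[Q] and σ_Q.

From Y = -1.1Q + 5: E[Y] = a·E[Q] + b, so E[Q] = (E[Y] − b)/a = (-72 − 5)/(-1.1) = 70.
σ_Y = |a|·σ_Q, so σ_Q = 15.18/|-1.1| = 13.8.

E[Q] = 70, σ_Q = 13.8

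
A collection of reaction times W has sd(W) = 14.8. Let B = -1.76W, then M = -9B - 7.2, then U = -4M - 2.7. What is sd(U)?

sd(U) = 937.728

sd(B) = |-1.76|·14.8 = 26.048.
sd(M) = |-9|·26.048 = 234.432.
sd(U) = |-4|·234.432 = 937.728.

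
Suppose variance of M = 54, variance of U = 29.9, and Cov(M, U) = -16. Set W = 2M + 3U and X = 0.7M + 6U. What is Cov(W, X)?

Cov(W, X) = 388.2

By bilinearity, Cov(W, X) = ac·variance of M + bd·variance of U + (ad+bc)·Cov(M, U), with a=2, b=3, c=0.7, d=6.
ac·variance of M = 2·0.7·54 = 75.6
bd·variance of U = 3·6·29.9 = 538.2
(ad+bc)·Cov(M, U) = (14.1)·(-16) = -225.6
Cov(W, X) = 75.6 + 538.2 + (-225.6) = 388.2.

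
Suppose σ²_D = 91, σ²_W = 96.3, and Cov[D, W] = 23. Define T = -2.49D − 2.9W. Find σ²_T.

σ²_T = 1706.2581

σ²_T = a²·σ²_D + b²·σ²_W + 2ab·Cov[D, W] with a = -2.49, b = -2.9.
= (-2.49)²·91 + (-2.9)²·96.3 + 2·(-2.49)·(-2.9)·23
= 564.2091 + 809.883 + 332.166 = 1706.2581.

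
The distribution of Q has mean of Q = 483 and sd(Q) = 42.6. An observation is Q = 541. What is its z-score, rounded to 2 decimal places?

z = (Q − mean of Q) / sd(Q) = (541 − 483) / 42.6 ≈ 1.36.

z = 1.36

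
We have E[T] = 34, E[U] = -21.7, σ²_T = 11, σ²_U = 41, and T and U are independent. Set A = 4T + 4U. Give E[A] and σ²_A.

E[A] = 4·E[T] + 4·E[U] = 4·34 + 4·(-21.7) = 49.2.
σ²_A = a²·σ²_T + b²·σ²_U + 2ab·Cov(T, U) with a = 4, b = 4.
Independence gives Cov(T, U) = 0.
= 4²·11 + 4²·41 + 2·4·4·0
= 176 + 656 + 0 = 832.

E[A] = 49.2, σ²_A = 832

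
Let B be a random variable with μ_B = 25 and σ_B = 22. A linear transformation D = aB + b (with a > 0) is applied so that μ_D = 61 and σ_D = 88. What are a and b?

a = 4, b = -39

σ_D = a·σ_B (a > 0), so a = 88/22 = 4.
μ_D = a·μ_B + b, so b = 61 − 4·25 = -39.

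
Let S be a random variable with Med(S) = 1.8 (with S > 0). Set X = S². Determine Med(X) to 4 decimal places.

S² is monotone on this domain, so Med(X) = square(1.8) = 3.24.

Med(X) = 3.24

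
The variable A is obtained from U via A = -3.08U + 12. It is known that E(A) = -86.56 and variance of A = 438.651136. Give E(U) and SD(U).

From A = -3.08U + 12: E(A) = a·E(U) + b, so E(U) = (E(A) − b)/a = (-86.56 − 12)/(-3.08) = 32.
SD(A) = √438.651136 = 20.944.
SD(A) = |a|·SD(U), so SD(U) = 20.944/|-3.08| = 6.8.

E(U) = 32, SD(U) = 6.8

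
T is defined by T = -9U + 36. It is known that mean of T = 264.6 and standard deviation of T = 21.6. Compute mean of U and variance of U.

mean of U = -25.4, variance of U = 5.76

From T = -9U + 36: mean of T = a·mean of U + b, so mean of U = (mean of T − b)/a = (264.6 − 36)/(-9) = -25.4.
variance of T = 21.6² = 466.56.
variance of T = a²·variance of U, so variance of U = 466.56/(-9)² = 5.76.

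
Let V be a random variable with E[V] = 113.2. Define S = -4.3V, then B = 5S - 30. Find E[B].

E[B] = -2463.8

E[S] = (-4.3)·113.2 = -486.76.
E[B] = 5·(-486.76) + (-30) = -2463.8.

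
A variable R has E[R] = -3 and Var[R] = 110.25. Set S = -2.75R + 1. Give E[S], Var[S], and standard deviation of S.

S = -2.75R + 1 is linear with a = -2.75, b = 1.
E[S] = a·E[R] + b = (-2.75)·(-3) + 1 = 9.25.
Var[S] = a²·Var[R] = (-2.75)²·110.25 = 833.765625 (the additive constant 1 does not affect variance).
standard deviation of R = √110.25 = 10.5.
standard deviation of S = |a|·standard deviation of R = |-2.75|·10.5 = 28.875.

E[S] = 9.25, Var[S] = 833.765625, standard deviation of S = 28.875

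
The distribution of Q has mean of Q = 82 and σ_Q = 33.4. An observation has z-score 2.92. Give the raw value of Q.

Q = mean of Q + z·σ_Q = 82 + 2.92·33.4 = 179.528.

Q = 179.528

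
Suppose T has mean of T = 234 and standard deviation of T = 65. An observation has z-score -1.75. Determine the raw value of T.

T = 120.25

T = mean of T + z·standard deviation of T = 234 + (-1.75)·65 = 120.25.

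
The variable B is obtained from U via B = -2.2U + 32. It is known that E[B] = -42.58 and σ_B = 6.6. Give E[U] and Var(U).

From B = -2.2U + 32: E[B] = a·E[U] + b, so E[U] = (E[B] − b)/a = (-42.58 − 32)/(-2.2) = 33.9.
Var(B) = 6.6² = 43.56.
Var(B) = a²·Var(U), so Var(U) = 43.56/(-2.2)² = 9.

E[U] = 33.9, Var(U) = 9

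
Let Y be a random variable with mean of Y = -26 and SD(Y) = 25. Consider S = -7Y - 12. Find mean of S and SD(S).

S = -7Y - 12 is linear with a = -7, b = -12.
mean of S = a·mean of Y + b = (-7)·(-26) + (-12) = 170.
SD(S) = |a|·SD(Y) = |-7|·25 = 175.

mean of S = 170, SD(S) = 175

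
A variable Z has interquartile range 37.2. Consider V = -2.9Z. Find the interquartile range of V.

Under V = aZ + b, IQR(V) = |a|·IQR(Z) = |-2.9|·37.2 = 107.88 (shifts cancel; spread scales by |a|).

IQR(V) = 107.88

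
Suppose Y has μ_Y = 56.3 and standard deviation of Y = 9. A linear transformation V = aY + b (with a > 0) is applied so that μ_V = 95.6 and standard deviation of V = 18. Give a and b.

standard deviation of V = a·standard deviation of Y (a > 0), so a = 18/9 = 2.
μ_V = a·μ_Y + b, so b = 95.6 − 2·56.3 = -17.

a = 2, b = -17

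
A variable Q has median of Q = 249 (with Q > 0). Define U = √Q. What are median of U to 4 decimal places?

√Q is monotone on this domain, so median of U = √(249) ≈ 15.7797.

median of U = 15.7797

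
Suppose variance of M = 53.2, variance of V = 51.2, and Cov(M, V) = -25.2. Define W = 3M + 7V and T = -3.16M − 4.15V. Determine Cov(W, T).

Cov(W, T) = -1120.532

By bilinearity, Cov(W, T) = ac·variance of M + bd·variance of V + (ad+bc)·Cov(M, V), with a=3, b=7, c=-3.16, d=-4.15.
ac·variance of M = 3·(-3.16)·53.2 = -504.336
bd·variance of V = 7·(-4.15)·51.2 = -1487.36
(ad+bc)·Cov(M, V) = (-34.57)·(-25.2) = 871.164
Cov(W, T) = -504.336 + (-1487.36) + 871.164 = -1120.532.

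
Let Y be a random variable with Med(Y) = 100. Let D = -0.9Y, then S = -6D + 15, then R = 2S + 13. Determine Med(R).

Med(R) = 1123

Med(D) = (-0.9)·100 = -90.
Med(S) = (-6)·(-90) + 15 = 555.
Med(R) = 2·555 + 13 = 1123.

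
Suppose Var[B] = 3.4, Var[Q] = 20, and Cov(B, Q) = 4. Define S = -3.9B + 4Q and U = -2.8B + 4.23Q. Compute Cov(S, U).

By bilinearity, Cov(S, U) = ac·Var[B] + bd·Var[Q] + (ad+bc)·Cov(B, Q), with a=-3.9, b=4, c=-2.8, d=4.23.
ac·Var[B] = (-3.9)·(-2.8)·3.4 = 37.128
bd·Var[Q] = 4·4.23·20 = 338.4
(ad+bc)·Cov(B, Q) = (-27.697)·4 = -110.788
Cov(S, U) = 37.128 + 338.4 + (-110.788) = 264.74.

Cov(S, U) = 264.74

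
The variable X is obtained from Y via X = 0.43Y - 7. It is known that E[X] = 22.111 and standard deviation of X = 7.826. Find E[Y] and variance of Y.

E[Y] = 67.7, variance of Y = 331.24

From X = 0.43Y - 7: E[X] = a·E[Y] + b, so E[Y] = (E[X] − b)/a = (22.111 − (-7))/0.43 = 67.7.
variance of X = 7.826² = 61.246276.
variance of X = a²·variance of Y, so variance of Y = 61.246276/0.43² = 331.24.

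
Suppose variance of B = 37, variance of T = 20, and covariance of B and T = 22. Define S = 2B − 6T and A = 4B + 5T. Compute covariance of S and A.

covariance of S and A = -612

By bilinearity, covariance of S and A = ac·variance of B + bd·variance of T + (ad+bc)·covariance of B and T, with a=2, b=-6, c=4, d=5.
ac·variance of B = 2·4·37 = 296
bd·variance of T = (-6)·5·20 = -600
(ad+bc)·covariance of B and T = (-14)·22 = -308
covariance of S and A = 296 + (-600) + (-308) = -612.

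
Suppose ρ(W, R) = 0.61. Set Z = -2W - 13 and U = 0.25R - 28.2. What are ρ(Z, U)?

Linear rescalings preserve |correlation|; the slopes -2 and 0.25 have opposite signs, so the correlation flips sign: ρ(Z, U) = −ρ(W, R) = -0.61.

ρ(Z, U) = -0.61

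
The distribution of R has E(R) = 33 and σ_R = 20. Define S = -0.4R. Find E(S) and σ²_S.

E(S) = -13.2, σ²_S = 64

S = -0.4R is linear with a = -0.4, b = 0.
E(S) = a·E(R) + b = (-0.4)·33 = -13.2.
σ²_R = 20² = 400.
σ²_S = a²·σ²_R = (-0.4)²·400 = 64.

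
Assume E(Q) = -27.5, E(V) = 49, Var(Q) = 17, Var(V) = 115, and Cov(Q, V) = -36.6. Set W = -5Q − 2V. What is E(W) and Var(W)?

E(W) = 39.5, Var(W) = 153

E(W) = (-5)·E(Q) + (-2)·E(V) = (-5)·(-27.5) + (-2)·49 = 39.5.
Var(W) = a²·Var(Q) + b²·Var(V) + 2ab·Cov(Q, V) with a = -5, b = -2.
= (-5)²·17 + (-2)²·115 + 2·(-5)·(-2)·(-36.6)
= 425 + 460 + (-732) = 153.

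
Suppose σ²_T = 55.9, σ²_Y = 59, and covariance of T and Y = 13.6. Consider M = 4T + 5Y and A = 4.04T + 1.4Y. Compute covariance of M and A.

By bilinearity, covariance of M and A = ac·σ²_T + bd·σ²_Y + (ad+bc)·covariance of T and Y, with a=4, b=5, c=4.04, d=1.4.
ac·σ²_T = 4·4.04·55.9 = 903.344
bd·σ²_Y = 5·1.4·59 = 413
(ad+bc)·covariance of T and Y = (25.8)·13.6 = 350.88
covariance of M and A = 903.344 + 413 + 350.88 = 1667.224.

covariance of M and A = 1667.224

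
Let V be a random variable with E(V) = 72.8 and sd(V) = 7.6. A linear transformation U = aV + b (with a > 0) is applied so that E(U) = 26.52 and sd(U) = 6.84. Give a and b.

a = 0.9, b = -39

sd(U) = a·sd(V) (a > 0), so a = 6.84/7.6 = 0.9.
E(U) = a·E(V) + b, so b = 26.52 − 0.9·72.8 = -39.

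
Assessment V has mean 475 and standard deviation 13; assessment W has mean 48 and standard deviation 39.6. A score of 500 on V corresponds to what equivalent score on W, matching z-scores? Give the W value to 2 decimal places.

W = 124.15

z = (500 − 475)/13 ≈ 1.9231.
W = 48 + z·39.6 = 48 + (500 − 475)·39.6/13 ≈ 124.15.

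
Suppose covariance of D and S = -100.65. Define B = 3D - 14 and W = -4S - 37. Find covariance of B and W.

covariance of B and W = 1207.8

covariance of B and W = a·c·covariance of D and S = 3·(-4)·(-100.65) = 1207.8. Additive constants drop out.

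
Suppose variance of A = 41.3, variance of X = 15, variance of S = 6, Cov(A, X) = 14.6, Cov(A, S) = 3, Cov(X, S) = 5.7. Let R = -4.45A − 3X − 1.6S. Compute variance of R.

variance of R = 1455.46325

variance of R = a²·variance of A + b²·variance of X + c²·variance of S + 2ab·Cov(A, X) + 2ac·Cov(A, S) + 2bc·Cov(X, S), with a = -4.45, b = -3, c = -1.6.
= 817.84325 + 135 + 15.36 + 389.82 + 42.72 + 54.72
= 1455.46325.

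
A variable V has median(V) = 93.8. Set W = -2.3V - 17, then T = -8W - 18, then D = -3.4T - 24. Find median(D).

median(D) = -6293.328

median(W) = (-2.3)·93.8 + (-17) = -232.74.
median(T) = (-8)·(-232.74) + (-18) = 1843.92.
median(D) = (-3.4)·1843.92 + (-24) = -6293.328.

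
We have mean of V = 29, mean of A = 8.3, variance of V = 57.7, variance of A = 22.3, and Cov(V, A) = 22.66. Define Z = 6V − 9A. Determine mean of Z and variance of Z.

mean of Z = 99.3, variance of Z = 1436.22

mean of Z = 6·mean of V + (-9)·mean of A = 6·29 + (-9)·8.3 = 99.3.
variance of Z = a²·variance of V + b²·variance of A + 2ab·Cov(V, A) with a = 6, b = -9.
= 6²·57.7 + (-9)²·22.3 + 2·6·(-9)·22.66
= 2077.2 + 1806.3 + (-2447.28) = 1436.22.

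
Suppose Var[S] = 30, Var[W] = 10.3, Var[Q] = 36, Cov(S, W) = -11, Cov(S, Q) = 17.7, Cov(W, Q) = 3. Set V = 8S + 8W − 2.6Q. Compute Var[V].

Var[V] = a²·Var[S] + b²·Var[W] + c²·Var[Q] + 2ab·Cov(S, W) + 2ac·Cov(S, Q) + 2bc·Cov(W, Q), with a = 8, b = 8, c = -2.6.
= 1920 + 659.2 + 243.36 + (-1408) + (-736.32) + (-124.8)
= 553.44.

Var[V] = 553.44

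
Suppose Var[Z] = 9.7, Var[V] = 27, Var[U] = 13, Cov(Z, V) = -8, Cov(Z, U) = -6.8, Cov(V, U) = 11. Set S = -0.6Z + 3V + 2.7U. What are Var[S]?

Var[S] = 570.294

Var[S] = a²·Var[Z] + b²·Var[V] + c²·Var[U] + 2ab·Cov(Z, V) + 2ac·Cov(Z, U) + 2bc·Cov(V, U), with a = -0.6, b = 3, c = 2.7.
= 3.492 + 243 + 94.77 + 28.8 + 22.032 + 178.2
= 570.294.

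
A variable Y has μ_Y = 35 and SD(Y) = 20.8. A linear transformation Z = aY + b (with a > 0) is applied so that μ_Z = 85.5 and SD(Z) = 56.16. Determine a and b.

a = 2.7, b = -9

SD(Z) = a·SD(Y) (a > 0), so a = 56.16/20.8 = 2.7.
μ_Z = a·μ_Y + b, so b = 85.5 − 2.7·35 = -9.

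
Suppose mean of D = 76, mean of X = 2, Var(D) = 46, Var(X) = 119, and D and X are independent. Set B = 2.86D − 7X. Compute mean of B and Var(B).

mean of B = 2.86·mean of D + (-7)·mean of X = 2.86·76 + (-7)·2 = 203.36.
Var(B) = a²·Var(D) + b²·Var(X) + 2ab·Cov[D, X] with a = 2.86, b = -7.
Independence gives Cov[D, X] = 0.
= 2.86²·46 + (-7)²·119 + 2·2.86·(-7)·0
= 376.2616 + 5831 + 0 = 6207.2616.

mean of B = 203.36, Var(B) = 6207.2616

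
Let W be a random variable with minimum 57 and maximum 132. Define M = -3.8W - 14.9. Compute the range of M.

Range of W = 132 − 57 = 75.
Range(M) = |a|·Range(W) = |-3.8|·75 = 285.

Range(M) = 285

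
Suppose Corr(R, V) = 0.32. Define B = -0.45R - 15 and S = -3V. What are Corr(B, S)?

Corr(B, S) = 0.32

Linear rescalings preserve correlation up to sign; here the slopes -0.45 and -3 have the same sign, so Corr(B, S) = Corr(R, V) = 0.32.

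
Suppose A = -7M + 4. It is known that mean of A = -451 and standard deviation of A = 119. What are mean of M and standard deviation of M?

From A = -7M + 4: mean of A = a·mean of M + b, so mean of M = (mean of A − b)/a = (-451 − 4)/(-7) = 65.
standard deviation of A = |a|·standard deviation of M, so standard deviation of M = 119/|-7| = 17.

mean of M = 65, standard deviation of M = 17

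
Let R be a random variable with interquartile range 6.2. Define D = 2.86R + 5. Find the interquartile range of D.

Under D = aR + b, IQR(D) = |a|·IQR(R) = |2.86|·6.2 = 17.732 (shifts cancel; spread scales by |a|).

IQR(D) = 17.732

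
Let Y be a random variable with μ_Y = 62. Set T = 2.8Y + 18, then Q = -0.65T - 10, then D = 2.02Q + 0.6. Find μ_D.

μ_D = -271.1708

μ_T = 2.8·62 + 18 = 191.6.
μ_Q = (-0.65)·191.6 + (-10) = -134.54.
μ_D = 2.02·(-134.54) + 0.6 = -271.1708.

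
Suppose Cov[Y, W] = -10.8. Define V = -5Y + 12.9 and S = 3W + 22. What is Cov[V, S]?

Cov[V, S] = a·c·Cov[Y, W] = (-5)·3·(-10.8) = 162. Additive constants drop out.

Cov[V, S] = 162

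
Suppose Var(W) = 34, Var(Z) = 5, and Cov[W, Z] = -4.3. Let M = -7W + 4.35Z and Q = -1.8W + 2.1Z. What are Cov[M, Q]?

By bilinearity, Cov[M, Q] = ac·Var(W) + bd·Var(Z) + (ad+bc)·Cov[W, Z], with a=-7, b=4.35, c=-1.8, d=2.1.
ac·Var(W) = (-7)·(-1.8)·34 = 428.4
bd·Var(Z) = 4.35·2.1·5 = 45.675
(ad+bc)·Cov[W, Z] = (-22.53)·(-4.3) = 96.879
Cov[M, Q] = 428.4 + 45.675 + 96.879 = 570.954.

Cov[M, Q] = 570.954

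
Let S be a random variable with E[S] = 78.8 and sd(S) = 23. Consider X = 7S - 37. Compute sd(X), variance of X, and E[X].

sd(X) = 161, variance of X = 25921, E[X] = 514.6

X = 7S - 37 is linear with a = 7, b = -37.
sd(X) = |a|·sd(S) = |7|·23 = 161.
variance of S = 23² = 529.
variance of X = a²·variance of S = 7²·529 = 25921 (the additive constant -37 does not affect variance).
E[X] = a·E[S] + b = 7·78.8 + (-37) = 514.6.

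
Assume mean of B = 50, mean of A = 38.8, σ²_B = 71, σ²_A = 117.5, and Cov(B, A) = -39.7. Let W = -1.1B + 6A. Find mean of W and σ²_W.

mean of W = 177.8, σ²_W = 4839.95

mean of W = (-1.1)·mean of B + 6·mean of A = (-1.1)·50 + 6·38.8 = 177.8.
σ²_W = a²·σ²_B + b²·σ²_A + 2ab·Cov(B, A) with a = -1.1, b = 6.
= (-1.1)²·71 + 6²·117.5 + 2·(-1.1)·6·(-39.7)
= 85.91 + 4230 + 524.04 = 4839.95.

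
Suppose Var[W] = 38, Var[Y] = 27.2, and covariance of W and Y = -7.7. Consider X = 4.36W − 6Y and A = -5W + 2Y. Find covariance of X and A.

By bilinearity, covariance of X and A = ac·Var[W] + bd·Var[Y] + (ad+bc)·covariance of W and Y, with a=4.36, b=-6, c=-5, d=2.
ac·Var[W] = 4.36·(-5)·38 = -828.4
bd·Var[Y] = (-6)·2·27.2 = -326.4
(ad+bc)·covariance of W and Y = (38.72)·(-7.7) = -298.144
covariance of X and A = -828.4 + (-326.4) + (-298.144) = -1452.944.

covariance of X and A = -1452.944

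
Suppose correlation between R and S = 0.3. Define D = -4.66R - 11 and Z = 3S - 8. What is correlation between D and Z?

correlation between D and Z = -0.3

Linear rescalings preserve |correlation|; the slopes -4.66 and 3 have opposite signs, so the correlation flips sign: correlation between D and Z = −correlation between R and S = -0.3.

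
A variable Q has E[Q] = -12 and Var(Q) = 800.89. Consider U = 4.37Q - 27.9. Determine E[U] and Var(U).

U = 4.37Q - 27.9 is linear with a = 4.37, b = -27.9.
E[U] = a·E[Q] + b = 4.37·(-12) + (-27.9) = -80.34.
Var(U) = a²·Var(Q) = 4.37²·800.89 = 15294.516241 (the additive constant -27.9 does not affect variance).

E[U] = -80.34, Var(U) = 15294.516241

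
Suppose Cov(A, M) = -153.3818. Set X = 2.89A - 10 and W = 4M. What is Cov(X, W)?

Cov(X, W) = -1773.093608

Cov(X, W) = a·c·Cov(A, M) = 2.89·4·(-153.3818) = -1773.093608. Additive constants drop out.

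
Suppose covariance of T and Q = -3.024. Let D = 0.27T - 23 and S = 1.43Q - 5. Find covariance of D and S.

covariance of D and S = -1.1675664

covariance of D and S = a·c·covariance of T and Q = 0.27·1.43·(-3.024) = -1.1675664. Additive constants drop out.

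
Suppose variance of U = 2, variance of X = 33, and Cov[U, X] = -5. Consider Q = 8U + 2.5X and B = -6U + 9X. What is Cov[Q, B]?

By bilinearity, Cov[Q, B] = ac·variance of U + bd·variance of X + (ad+bc)·Cov[U, X], with a=8, b=2.5, c=-6, d=9.
ac·variance of U = 8·(-6)·2 = -96
bd·variance of X = 2.5·9·33 = 742.5
(ad+bc)·Cov[U, X] = (57)·(-5) = -285
Cov[Q, B] = -96 + 742.5 + (-285) = 361.5.

Cov[Q, B] = 361.5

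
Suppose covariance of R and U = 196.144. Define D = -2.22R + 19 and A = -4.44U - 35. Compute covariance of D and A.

covariance of D and A = a·c·covariance of R and U = (-2.22)·(-4.44)·196.144 = 1933.3521792. Additive constants drop out.

covariance of D and A = 1933.3521792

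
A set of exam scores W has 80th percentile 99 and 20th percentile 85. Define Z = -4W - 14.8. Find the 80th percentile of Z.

80th percentile of Z = -354.8

Since a = -4 < 0 the transformation is decreasing, reversing order: the 80th percentile of Z corresponds to the 20th percentile of W.
So P_{80}(Z) = a·P_{20}(W) + b = (-4)·85 + (-14.8) = -354.8.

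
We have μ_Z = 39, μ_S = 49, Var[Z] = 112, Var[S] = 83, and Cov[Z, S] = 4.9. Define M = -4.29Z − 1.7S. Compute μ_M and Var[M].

μ_M = (-4.29)·μ_Z + (-1.7)·μ_S = (-4.29)·39 + (-1.7)·49 = -250.61.
Var[M] = a²·Var[Z] + b²·Var[S] + 2ab·Cov[Z, S] with a = -4.29, b = -1.7.
= (-4.29)²·112 + (-1.7)²·83 + 2·(-4.29)·(-1.7)·4.9
= 2061.2592 + 239.87 + 71.4714 = 2372.6006.

μ_M = -250.61, Var[M] = 2372.6006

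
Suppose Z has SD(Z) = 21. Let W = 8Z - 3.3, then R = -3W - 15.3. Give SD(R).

SD(R) = 504

SD(W) = |8|·21 = 168.
SD(R) = |-3|·168 = 504.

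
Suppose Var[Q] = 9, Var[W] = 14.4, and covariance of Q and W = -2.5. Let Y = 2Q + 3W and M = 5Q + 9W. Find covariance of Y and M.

covariance of Y and M = 396.3

By bilinearity, covariance of Y and M = ac·Var[Q] + bd·Var[W] + (ad+bc)·covariance of Q and W, with a=2, b=3, c=5, d=9.
ac·Var[Q] = 2·5·9 = 90
bd·Var[W] = 3·9·14.4 = 388.8
(ad+bc)·covariance of Q and W = (33)·(-2.5) = -82.5
covariance of Y and M = 90 + 388.8 + (-82.5) = 396.3.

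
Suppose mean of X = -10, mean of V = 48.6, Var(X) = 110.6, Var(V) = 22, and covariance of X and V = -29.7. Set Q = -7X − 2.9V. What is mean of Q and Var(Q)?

mean of Q = (-7)·mean of X + (-2.9)·mean of V = (-7)·(-10) + (-2.9)·48.6 = -70.94.
Var(Q) = a²·Var(X) + b²·Var(V) + 2ab·covariance of X and V with a = -7, b = -2.9.
= (-7)²·110.6 + (-2.9)²·22 + 2·(-7)·(-2.9)·(-29.7)
= 5419.4 + 185.02 + (-1205.82) = 4398.6.

mean of Q = -70.94, Var(Q) = 4398.6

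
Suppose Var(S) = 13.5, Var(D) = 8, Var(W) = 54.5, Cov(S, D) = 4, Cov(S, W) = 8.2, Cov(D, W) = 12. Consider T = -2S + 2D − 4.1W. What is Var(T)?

Var(T) = a²·Var(S) + b²·Var(D) + c²·Var(W) + 2ab·Cov(S, D) + 2ac·Cov(S, W) + 2bc·Cov(D, W), with a = -2, b = 2, c = -4.1.
= 54 + 32 + 916.145 + (-32) + 134.48 + (-196.8)
= 907.825.

Var(T) = 907.825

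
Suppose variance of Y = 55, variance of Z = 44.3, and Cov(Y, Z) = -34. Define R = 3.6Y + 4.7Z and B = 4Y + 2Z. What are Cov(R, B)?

By bilinearity, Cov(R, B) = ac·variance of Y + bd·variance of Z + (ad+bc)·Cov(Y, Z), with a=3.6, b=4.7, c=4, d=2.
ac·variance of Y = 3.6·4·55 = 792
bd·variance of Z = 4.7·2·44.3 = 416.42
(ad+bc)·Cov(Y, Z) = (26)·(-34) = -884
Cov(R, B) = 792 + 416.42 + (-884) = 324.42.

Cov(R, B) = 324.42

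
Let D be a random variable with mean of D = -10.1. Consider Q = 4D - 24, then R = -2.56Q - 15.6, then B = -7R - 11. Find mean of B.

mean of Q = 4·(-10.1) + (-24) = -64.4.
mean of R = (-2.56)·(-64.4) + (-15.6) = 149.264.
mean of B = (-7)·149.264 + (-11) = -1055.848.

mean of B = -1055.848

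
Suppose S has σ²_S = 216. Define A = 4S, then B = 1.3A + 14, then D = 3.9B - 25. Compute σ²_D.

σ²_D = 88836.1344

σ²_A = 4²·216 = 3456.
σ²_B = 1.3²·3456 = 5840.64.
σ²_D = 3.9²·5840.64 = 88836.1344.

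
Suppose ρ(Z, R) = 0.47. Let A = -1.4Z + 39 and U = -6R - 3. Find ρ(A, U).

Linear rescalings preserve correlation up to sign; here the slopes -1.4 and -6 have the same sign, so ρ(A, U) = ρ(Z, R) = 0.47.

ρ(A, U) = 0.47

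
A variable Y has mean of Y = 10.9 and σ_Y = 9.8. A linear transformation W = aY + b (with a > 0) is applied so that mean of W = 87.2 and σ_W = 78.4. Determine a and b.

σ_W = a·σ_Y (a > 0), so a = 78.4/9.8 = 8.
mean of W = a·mean of Y + b, so b = 87.2 − 8·10.9 = 0.

a = 8, b = 0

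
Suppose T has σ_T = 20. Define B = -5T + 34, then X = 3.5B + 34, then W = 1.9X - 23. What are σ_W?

σ_B = |-5|·20 = 100.
σ_X = |3.5|·100 = 350.
σ_W = |1.9|·350 = 665.

σ_W = 665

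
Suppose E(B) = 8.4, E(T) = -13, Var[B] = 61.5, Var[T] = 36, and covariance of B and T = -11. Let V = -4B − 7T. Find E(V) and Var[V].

E(V) = 57.4, Var[V] = 2132

E(V) = (-4)·E(B) + (-7)·E(T) = (-4)·8.4 + (-7)·(-13) = 57.4.
Var[V] = a²·Var[B] + b²·Var[T] + 2ab·covariance of B and T with a = -4, b = -7.
= (-4)²·61.5 + (-7)²·36 + 2·(-4)·(-7)·(-11)
= 984 + 1764 + (-616) = 2132.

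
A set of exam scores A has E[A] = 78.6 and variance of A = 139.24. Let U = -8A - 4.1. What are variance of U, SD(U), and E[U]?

U = -8A - 4.1 is linear with a = -8, b = -4.1.
variance of U = a²·variance of A = (-8)²·139.24 = 8911.36 (the additive constant -4.1 does not affect variance).
SD(A) = √139.24 = 11.8.
SD(U) = |a|·SD(A) = |-8|·11.8 = 94.4.
E[U] = a·E[A] + b = (-8)·78.6 + (-4.1) = -632.9.

variance of U = 8911.36, SD(U) = 94.4, E[U] = -632.9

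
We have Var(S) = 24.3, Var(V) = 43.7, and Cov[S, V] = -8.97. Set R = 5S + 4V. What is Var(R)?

Var(R) = 947.9

Var(R) = a²·Var(S) + b²·Var(V) + 2ab·Cov[S, V] with a = 5, b = 4.
= 5²·24.3 + 4²·43.7 + 2·5·4·(-8.97)
= 607.5 + 699.2 + (-358.8) = 947.9.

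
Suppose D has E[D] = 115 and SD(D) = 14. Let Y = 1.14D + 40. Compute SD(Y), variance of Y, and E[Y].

Y = 1.14D + 40 is linear with a = 1.14, b = 40.
SD(Y) = |a|·SD(D) = |1.14|·14 = 15.96.
variance of D = 14² = 196.
variance of Y = a²·variance of D = 1.14²·196 = 254.7216 (the additive constant 40 does not affect variance).
E[Y] = a·E[D] + b = 1.14·115 + 40 = 171.1.

SD(Y) = 15.96, variance of Y = 254.7216, E[Y] = 171.1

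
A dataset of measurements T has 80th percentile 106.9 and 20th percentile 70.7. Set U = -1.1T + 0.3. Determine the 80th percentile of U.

80th percentile of U = -77.47

Since a = -1.1 < 0 the transformation is decreasing, reversing order: the 80th percentile of U corresponds to the 20th percentile of T.
So P_{80}(U) = a·P_{20}(T) + b = (-1.1)·70.7 + 0.3 = -77.47.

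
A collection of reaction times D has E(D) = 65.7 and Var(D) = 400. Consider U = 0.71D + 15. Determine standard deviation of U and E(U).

U = 0.71D + 15 is linear with a = 0.71, b = 15.
standard deviation of D = √400 = 20.
standard deviation of U = |a|·standard deviation of D = |0.71|·20 = 14.2.
E(U) = a·E(D) + b = 0.71·65.7 + 15 = 61.647.

standard deviation of U = 14.2, E(U) = 61.647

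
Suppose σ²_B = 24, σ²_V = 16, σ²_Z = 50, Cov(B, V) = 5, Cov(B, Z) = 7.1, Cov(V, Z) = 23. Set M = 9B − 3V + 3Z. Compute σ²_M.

σ²_M = a²·σ²_B + b²·σ²_V + c²·σ²_Z + 2ab·Cov(B, V) + 2ac·Cov(B, Z) + 2bc·Cov(V, Z), with a = 9, b = -3, c = 3.
= 1944 + 144 + 450 + (-270) + 383.4 + (-414)
= 2237.4.

σ²_M = 2237.4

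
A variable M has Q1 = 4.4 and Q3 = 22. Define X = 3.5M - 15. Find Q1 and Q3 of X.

Q1(X) = 0.4, Q3(X) = 62

a = 3.5 > 0: Q1(X) = a·Q1(M)+b = 0.4, Q3(X) = a·Q3(M)+b = 62.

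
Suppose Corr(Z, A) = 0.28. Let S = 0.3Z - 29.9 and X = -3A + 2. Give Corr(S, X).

Linear rescalings preserve |correlation|; the slopes 0.3 and -3 have opposite signs, so the correlation flips sign: Corr(S, X) = −Corr(Z, A) = -0.28.

Corr(S, X) = -0.28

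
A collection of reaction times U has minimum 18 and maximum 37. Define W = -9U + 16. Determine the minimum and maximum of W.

min(W) = -317, max(W) = -146

a = -9 < 0, so order reverses: min(W) = a·max(U)+b = (-9)·37 + 16 = -317; max(W) = a·min(U)+b = (-9)·18 + 16 = -146.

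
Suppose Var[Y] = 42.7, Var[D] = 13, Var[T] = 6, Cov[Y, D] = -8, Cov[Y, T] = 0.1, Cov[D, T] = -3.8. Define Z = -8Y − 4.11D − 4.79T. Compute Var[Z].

Var[Z] = 2422.02546

Var[Z] = a²·Var[Y] + b²·Var[D] + c²·Var[T] + 2ab·Cov[Y, D] + 2ac·Cov[Y, T] + 2bc·Cov[D, T], with a = -8, b = -4.11, c = -4.79.
= 2732.8 + 219.5973 + 137.6646 + (-526.08) + 7.664 + (-149.62044)
= 2422.02546.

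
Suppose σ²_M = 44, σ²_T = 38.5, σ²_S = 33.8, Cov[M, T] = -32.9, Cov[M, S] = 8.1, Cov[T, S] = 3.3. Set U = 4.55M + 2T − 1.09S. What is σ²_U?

σ²_U = 411.55588

σ²_U = a²·σ²_M + b²·σ²_T + c²·σ²_S + 2ab·Cov[M, T] + 2ac·Cov[M, S] + 2bc·Cov[T, S], with a = 4.55, b = 2, c = -1.09.
= 910.91 + 154 + 40.15778 + (-598.78) + (-80.3439) + (-14.388)
= 411.55588.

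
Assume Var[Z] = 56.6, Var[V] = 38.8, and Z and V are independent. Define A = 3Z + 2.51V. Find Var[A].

Var[A] = a²·Var[Z] + b²·Var[V] + 2ab·Cov[Z, V] with a = 3, b = 2.51.
Independence gives Cov[Z, V] = 0.
= 3²·56.6 + 2.51²·38.8 + 2·3·2.51·0
= 509.4 + 244.44388 + 0 = 753.84388.

Var[A] = 753.84388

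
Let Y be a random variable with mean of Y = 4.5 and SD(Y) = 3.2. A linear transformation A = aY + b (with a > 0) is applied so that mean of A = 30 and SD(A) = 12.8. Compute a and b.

a = 4, b = 12

SD(A) = a·SD(Y) (a > 0), so a = 12.8/3.2 = 4.
mean of A = a·mean of Y + b, so b = 30 − 4·4.5 = 12.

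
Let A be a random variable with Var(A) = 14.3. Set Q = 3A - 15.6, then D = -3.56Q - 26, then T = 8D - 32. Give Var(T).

Var(Q) = 3²·14.3 = 128.7.
Var(D) = (-3.56)²·128.7 = 1631.09232.
Var(T) = 8²·1631.09232 = 104389.90848.

Var(T) = 104389.90848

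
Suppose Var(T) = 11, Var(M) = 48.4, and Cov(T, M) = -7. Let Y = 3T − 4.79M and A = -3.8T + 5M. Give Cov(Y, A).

By bilinearity, Cov(Y, A) = ac·Var(T) + bd·Var(M) + (ad+bc)·Cov(T, M), with a=3, b=-4.79, c=-3.8, d=5.
ac·Var(T) = 3·(-3.8)·11 = -125.4
bd·Var(M) = (-4.79)·5·48.4 = -1159.18
(ad+bc)·Cov(T, M) = (33.202)·(-7) = -232.414
Cov(Y, A) = -125.4 + (-1159.18) + (-232.414) = -1516.994.

Cov(Y, A) = -1516.994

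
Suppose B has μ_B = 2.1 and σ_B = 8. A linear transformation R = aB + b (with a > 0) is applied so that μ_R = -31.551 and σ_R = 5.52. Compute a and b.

a = 0.69, b = -33

σ_R = a·σ_B (a > 0), so a = 5.52/8 = 0.69.
μ_R = a·μ_B + b, so b = -31.551 − 0.69·2.1 = -33.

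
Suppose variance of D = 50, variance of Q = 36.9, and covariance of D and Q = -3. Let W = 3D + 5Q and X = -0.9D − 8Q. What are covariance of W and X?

covariance of W and X = -1525.5

By bilinearity, covariance of W and X = ac·variance of D + bd·variance of Q + (ad+bc)·covariance of D and Q, with a=3, b=5, c=-0.9, d=-8.
ac·variance of D = 3·(-0.9)·50 = -135
bd·variance of Q = 5·(-8)·36.9 = -1476
(ad+bc)·covariance of D and Q = (-28.5)·(-3) = 85.5
covariance of W and X = -135 + (-1476) + 85.5 = -1525.5.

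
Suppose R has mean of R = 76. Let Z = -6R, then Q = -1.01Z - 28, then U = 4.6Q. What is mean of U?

mean of U = 1989.776

mean of Z = (-6)·76 = -456.
mean of Q = (-1.01)·(-456) + (-28) = 432.56.
mean of U = 4.6·432.56 = 1989.776.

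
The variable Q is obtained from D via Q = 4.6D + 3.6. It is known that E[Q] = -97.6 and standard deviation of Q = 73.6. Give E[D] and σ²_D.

E[D] = -22, σ²_D = 256

From Q = 4.6D + 3.6: E[Q] = a·E[D] + b, so E[D] = (E[Q] − b)/a = (-97.6 − 3.6)/4.6 = -22.
σ²_Q = 73.6² = 5416.96.
σ²_Q = a²·σ²_D, so σ²_D = 5416.96/4.6² = 256.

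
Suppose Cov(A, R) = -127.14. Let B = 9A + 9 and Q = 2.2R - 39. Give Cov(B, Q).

Cov(B, Q) = a·c·Cov(A, R) = 9·2.2·(-127.14) = -2517.372. Additive constants drop out.

Cov(B, Q) = -2517.372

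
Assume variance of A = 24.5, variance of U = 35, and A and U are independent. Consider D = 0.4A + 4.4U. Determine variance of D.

variance of D = a²·variance of A + b²·variance of U + 2ab·Cov(A, U) with a = 0.4, b = 4.4.
Independence gives Cov(A, U) = 0.
= 0.4²·24.5 + 4.4²·35 + 2·0.4·4.4·0
= 3.92 + 677.6 + 0 = 681.52.

variance of D = 681.52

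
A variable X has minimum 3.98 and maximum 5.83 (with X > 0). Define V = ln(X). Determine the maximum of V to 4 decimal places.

ln(X) is increasing on this domain, so max(V) comes from max(X) = 5.83: max(V) = ln(5.83) ≈ 1.763.

max(V) = 1.763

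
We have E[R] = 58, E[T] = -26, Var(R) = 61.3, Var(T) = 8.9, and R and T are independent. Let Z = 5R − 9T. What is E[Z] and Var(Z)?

E[Z] = 524, Var(Z) = 2253.4

E[Z] = 5·E[R] + (-9)·E[T] = 5·58 + (-9)·(-26) = 524.
Var(Z) = a²·Var(R) + b²·Var(T) + 2ab·Cov(R, T) with a = 5, b = -9.
Independence gives Cov(R, T) = 0.
= 5²·61.3 + (-9)²·8.9 + 2·5·(-9)·0
= 1532.5 + 720.9 + 0 = 2253.4.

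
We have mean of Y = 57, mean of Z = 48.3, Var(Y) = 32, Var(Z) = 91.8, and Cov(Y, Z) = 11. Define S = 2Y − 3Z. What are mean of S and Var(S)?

mean of S = -30.9, Var(S) = 822.2

mean of S = 2·mean of Y + (-3)·mean of Z = 2·57 + (-3)·48.3 = -30.9.
Var(S) = a²·Var(Y) + b²·Var(Z) + 2ab·Cov(Y, Z) with a = 2, b = -3.
= 2²·32 + (-3)²·91.8 + 2·2·(-3)·11
= 128 + 826.2 + (-132) = 822.2.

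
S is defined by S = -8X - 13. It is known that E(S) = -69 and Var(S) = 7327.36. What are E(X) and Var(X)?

E(X) = 7, Var(X) = 114.49

From S = -8X - 13: E(S) = a·E(X) + b, so E(X) = (E(S) − b)/a = (-69 − (-13))/(-8) = 7.
Var(S) = a²·Var(X), so Var(X) = 7327.36/(-8)² = 114.49.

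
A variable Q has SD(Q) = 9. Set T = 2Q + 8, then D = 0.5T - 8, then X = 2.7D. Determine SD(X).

SD(X) = 24.3

SD(T) = |2|·9 = 18.
SD(D) = |0.5|·18 = 9.
SD(X) = |2.7|·9 = 24.3.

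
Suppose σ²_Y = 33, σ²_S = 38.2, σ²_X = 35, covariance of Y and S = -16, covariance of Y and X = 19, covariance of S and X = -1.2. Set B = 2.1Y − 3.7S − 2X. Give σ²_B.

σ²_B = 879.768

σ²_B = a²·σ²_Y + b²·σ²_S + c²·σ²_X + 2ab·covariance of Y and S + 2ac·covariance of Y and X + 2bc·covariance of S and X, with a = 2.1, b = -3.7, c = -2.
= 145.53 + 522.958 + 140 + 248.64 + (-159.6) + (-17.76)
= 879.768.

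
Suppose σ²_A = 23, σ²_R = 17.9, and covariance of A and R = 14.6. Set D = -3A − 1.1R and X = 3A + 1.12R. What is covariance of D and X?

covariance of D and X = -326.2888

By bilinearity, covariance of D and X = ac·σ²_A + bd·σ²_R + (ad+bc)·covariance of A and R, with a=-3, b=-1.1, c=3, d=1.12.
ac·σ²_A = (-3)·3·23 = -207
bd·σ²_R = (-1.1)·1.12·17.9 = -22.0528
(ad+bc)·covariance of A and R = (-6.66)·14.6 = -97.236
covariance of D and X = -207 + (-22.0528) + (-97.236) = -326.2888.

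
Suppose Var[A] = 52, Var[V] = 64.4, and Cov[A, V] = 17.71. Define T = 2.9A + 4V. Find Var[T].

Var[T] = a²·Var[A] + b²·Var[V] + 2ab·Cov[A, V] with a = 2.9, b = 4.
= 2.9²·52 + 4²·64.4 + 2·2.9·4·17.71
= 437.32 + 1030.4 + 410.872 = 1878.592.

Var[T] = 1878.592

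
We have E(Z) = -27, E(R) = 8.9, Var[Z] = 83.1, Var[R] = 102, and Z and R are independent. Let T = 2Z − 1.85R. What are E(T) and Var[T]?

E(T) = 2·E(Z) + (-1.85)·E(R) = 2·(-27) + (-1.85)·8.9 = -70.465.
Var[T] = a²·Var[Z] + b²·Var[R] + 2ab·Cov(Z, R) with a = 2, b = -1.85.
Independence gives Cov(Z, R) = 0.
= 2²·83.1 + (-1.85)²·102 + 2·2·(-1.85)·0
= 332.4 + 349.095 + 0 = 681.495.

E(T) = -70.465, Var[T] = 681.495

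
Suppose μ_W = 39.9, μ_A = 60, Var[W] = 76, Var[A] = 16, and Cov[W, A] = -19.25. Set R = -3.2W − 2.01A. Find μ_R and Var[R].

μ_R = -248.28, Var[R] = 595.2496

μ_R = (-3.2)·μ_W + (-2.01)·μ_A = (-3.2)·39.9 + (-2.01)·60 = -248.28.
Var[R] = a²·Var[W] + b²·Var[A] + 2ab·Cov[W, A] with a = -3.2, b = -2.01.
= (-3.2)²·76 + (-2.01)²·16 + 2·(-3.2)·(-2.01)·(-19.25)
= 778.24 + 64.6416 + (-247.632) = 595.2496.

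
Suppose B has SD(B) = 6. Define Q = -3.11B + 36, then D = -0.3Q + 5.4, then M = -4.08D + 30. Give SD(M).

SD(Q) = |-3.11|·6 = 18.66.
SD(D) = |-0.3|·18.66 = 5.598.
SD(M) = |-4.08|·5.598 = 22.83984.

SD(M) = 22.83984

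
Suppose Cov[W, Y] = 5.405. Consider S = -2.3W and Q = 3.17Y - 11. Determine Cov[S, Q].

Cov[S, Q] = -39.407855

Cov[S, Q] = a·c·Cov[W, Y] = (-2.3)·3.17·5.405 = -39.407855. Additive constants drop out.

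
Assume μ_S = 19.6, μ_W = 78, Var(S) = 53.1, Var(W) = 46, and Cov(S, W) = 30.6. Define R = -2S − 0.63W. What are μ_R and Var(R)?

μ_R = -88.34, Var(R) = 307.7694

μ_R = (-2)·μ_S + (-0.63)·μ_W = (-2)·19.6 + (-0.63)·78 = -88.34.
Var(R) = a²·Var(S) + b²·Var(W) + 2ab·Cov(S, W) with a = -2, b = -0.63.
= (-2)²·53.1 + (-0.63)²·46 + 2·(-2)·(-0.63)·30.6
= 212.4 + 18.2574 + 77.112 = 307.7694.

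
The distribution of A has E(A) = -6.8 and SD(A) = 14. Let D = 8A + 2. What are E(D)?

D = 8A + 2 is linear with a = 8, b = 2.
E(D) = a·E(A) + b = 8·(-6.8) + 2 = -52.4.

E(D) = -52.4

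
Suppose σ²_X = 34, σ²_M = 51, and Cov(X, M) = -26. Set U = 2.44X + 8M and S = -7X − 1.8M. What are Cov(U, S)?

By bilinearity, Cov(U, S) = ac·σ²_X + bd·σ²_M + (ad+bc)·Cov(X, M), with a=2.44, b=8, c=-7, d=-1.8.
ac·σ²_X = 2.44·(-7)·34 = -580.72
bd·σ²_M = 8·(-1.8)·51 = -734.4
(ad+bc)·Cov(X, M) = (-60.392)·(-26) = 1570.192
Cov(U, S) = -580.72 + (-734.4) + 1570.192 = 255.072.

Cov(U, S) = 255.072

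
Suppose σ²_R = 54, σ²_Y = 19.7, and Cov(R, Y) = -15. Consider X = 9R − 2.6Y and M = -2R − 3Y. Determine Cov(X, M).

By bilinearity, Cov(X, M) = ac·σ²_R + bd·σ²_Y + (ad+bc)·Cov(R, Y), with a=9, b=-2.6, c=-2, d=-3.
ac·σ²_R = 9·(-2)·54 = -972
bd·σ²_Y = (-2.6)·(-3)·19.7 = 153.66
(ad+bc)·Cov(R, Y) = (-21.8)·(-15) = 327
Cov(X, M) = -972 + 153.66 + 327 = -491.34.

Cov(X, M) = -491.34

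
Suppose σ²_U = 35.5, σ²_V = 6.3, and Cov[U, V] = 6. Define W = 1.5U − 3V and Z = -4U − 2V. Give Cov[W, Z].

By bilinearity, Cov[W, Z] = ac·σ²_U + bd·σ²_V + (ad+bc)·Cov[U, V], with a=1.5, b=-3, c=-4, d=-2.
ac·σ²_U = 1.5·(-4)·35.5 = -213
bd·σ²_V = (-3)·(-2)·6.3 = 37.8
(ad+bc)·Cov[U, V] = (9)·6 = 54
Cov[W, Z] = -213 + 37.8 + 54 = -121.2.

Cov[W, Z] = -121.2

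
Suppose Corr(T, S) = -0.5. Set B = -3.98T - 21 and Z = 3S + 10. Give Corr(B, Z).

Linear rescalings preserve |correlation|; the slopes -3.98 and 3 have opposite signs, so the correlation flips sign: Corr(B, Z) = −Corr(T, S) = 0.5.

Corr(B, Z) = 0.5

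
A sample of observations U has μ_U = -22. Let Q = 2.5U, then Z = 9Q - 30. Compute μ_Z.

μ_Z = -525

μ_Q = 2.5·(-22) = -55.
μ_Z = 9·(-55) + (-30) = -525.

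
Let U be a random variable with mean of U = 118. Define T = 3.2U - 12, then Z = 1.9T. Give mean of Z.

mean of Z = 694.64

mean of T = 3.2·118 + (-12) = 365.6.
mean of Z = 1.9·365.6 = 694.64.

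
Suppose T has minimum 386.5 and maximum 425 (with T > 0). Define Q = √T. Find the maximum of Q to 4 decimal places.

max(Q) = 20.6155

√T is increasing on this domain, so max(Q) comes from max(T) = 425: max(Q) = √(425) ≈ 20.6155.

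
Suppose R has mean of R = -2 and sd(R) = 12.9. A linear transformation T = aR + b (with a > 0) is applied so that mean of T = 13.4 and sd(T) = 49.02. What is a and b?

a = 3.8, b = 21

sd(T) = a·sd(R) (a > 0), so a = 49.02/12.9 = 3.8.
mean of T = a·mean of R + b, so b = 13.4 − 3.8·(-2) = 21.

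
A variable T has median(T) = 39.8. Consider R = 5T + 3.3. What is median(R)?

median(R) = 202.3

A linear map preserves order up to sign, so median(R) = a·median(T) + b = 5·39.8 + 3.3 = 202.3.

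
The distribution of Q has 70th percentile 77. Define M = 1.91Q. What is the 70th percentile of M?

Since a = 1.91 > 0 the transformation is increasing, so the 70th percentile of M = a·(P_{70} of Q) + b = 1.91·77 = 147.07.

70th percentile of M = 147.07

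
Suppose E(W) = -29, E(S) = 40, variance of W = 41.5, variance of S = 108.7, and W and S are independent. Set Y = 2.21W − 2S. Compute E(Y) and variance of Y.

E(Y) = -144.09, variance of Y = 637.49015

E(Y) = 2.21·E(W) + (-2)·E(S) = 2.21·(-29) + (-2)·40 = -144.09.
variance of Y = a²·variance of W + b²·variance of S + 2ab·Cov(W, S) with a = 2.21, b = -2.
Independence gives Cov(W, S) = 0.
= 2.21²·41.5 + (-2)²·108.7 + 2·2.21·(-2)·0
= 202.69015 + 434.8 + 0 = 637.49015.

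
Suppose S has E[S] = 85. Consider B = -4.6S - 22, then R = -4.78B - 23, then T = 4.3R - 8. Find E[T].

E[B] = (-4.6)·85 + (-22) = -413.
E[R] = (-4.78)·(-413) + (-23) = 1951.14.
E[T] = 4.3·1951.14 + (-8) = 8381.902.

E[T] = 8381.902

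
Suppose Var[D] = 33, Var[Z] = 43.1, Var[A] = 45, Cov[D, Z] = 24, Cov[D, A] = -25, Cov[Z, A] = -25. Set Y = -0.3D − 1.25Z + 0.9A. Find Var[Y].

Var[Y] = 194.51375

Var[Y] = a²·Var[D] + b²·Var[Z] + c²·Var[A] + 2ab·Cov[D, Z] + 2ac·Cov[D, A] + 2bc·Cov[Z, A], with a = -0.3, b = -1.25, c = 0.9.
= 2.97 + 67.34375 + 36.45 + 18 + 13.5 + 56.25
= 194.51375.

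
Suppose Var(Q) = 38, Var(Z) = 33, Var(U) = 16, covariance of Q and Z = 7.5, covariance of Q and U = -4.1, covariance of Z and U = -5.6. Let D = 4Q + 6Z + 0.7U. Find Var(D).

Var(D) = 2093.84

Var(D) = a²·Var(Q) + b²·Var(Z) + c²·Var(U) + 2ab·covariance of Q and Z + 2ac·covariance of Q and U + 2bc·covariance of Z and U, with a = 4, b = 6, c = 0.7.
= 608 + 1188 + 7.84 + 360 + (-22.96) + (-47.04)
= 2093.84.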